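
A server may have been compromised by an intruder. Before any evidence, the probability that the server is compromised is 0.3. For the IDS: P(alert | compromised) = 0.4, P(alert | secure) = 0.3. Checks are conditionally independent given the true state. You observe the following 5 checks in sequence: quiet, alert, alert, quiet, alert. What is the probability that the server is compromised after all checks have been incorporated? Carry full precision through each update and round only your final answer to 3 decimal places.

0.427

After 'quiet': P(compromised) = 0.6·0.3000 / (0.6·0.3000 + 0.7·0.7000) ≈ 0.2687
After 'alert': P(compromised) = 0.4·0.2687 / (0.4·0.2687 + 0.3·0.7313) ≈ 0.3288
After 'alert': P(compromised) = 0.4·0.3288 / (0.4·0.3288 + 0.3·0.6712) ≈ 0.3951
After 'quiet': P(compromised) = 0.6·0.3951 / (0.6·0.3951 + 0.7·0.6049) ≈ 0.3589
After 'alert': P(compromised) = 0.4·0.3589 / (0.4·0.3589 + 0.3·0.6411) ≈ 0.4274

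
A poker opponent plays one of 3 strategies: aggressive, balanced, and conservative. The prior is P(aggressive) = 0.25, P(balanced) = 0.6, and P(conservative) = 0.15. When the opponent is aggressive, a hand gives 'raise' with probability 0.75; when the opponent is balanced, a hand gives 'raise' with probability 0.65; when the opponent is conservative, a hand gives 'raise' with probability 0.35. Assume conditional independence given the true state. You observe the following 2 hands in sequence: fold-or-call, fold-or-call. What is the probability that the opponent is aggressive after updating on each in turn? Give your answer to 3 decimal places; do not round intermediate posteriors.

0.102

After 'fold-or-call': normaliser = 0.25·0.2500 + 0.35·0.6000 + 0.65·0.1500; P(aggressive) ≈ 0.1689, P(balanced) ≈ 0.5676, P(conservative) ≈ 0.2635
After 'fold-or-call': normaliser = 0.25·0.1689 + 0.35·0.5676 + 0.65·0.2635; P(aggressive) ≈ 0.1025, P(balanced) ≈ 0.4820, P(conservative) ≈ 0.4156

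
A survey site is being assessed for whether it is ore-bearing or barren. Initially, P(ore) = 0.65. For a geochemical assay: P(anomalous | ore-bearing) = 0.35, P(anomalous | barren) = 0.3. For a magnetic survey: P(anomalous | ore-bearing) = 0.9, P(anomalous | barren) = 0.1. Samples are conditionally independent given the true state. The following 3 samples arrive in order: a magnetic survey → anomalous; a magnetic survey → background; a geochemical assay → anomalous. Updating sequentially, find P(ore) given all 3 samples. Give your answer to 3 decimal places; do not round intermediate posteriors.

After a magnetic survey='anomalous': P(ore) = 0.9·0.6500 / (0.9·0.6500 + 0.1·0.3500) ≈ 0.9435
After a magnetic survey='background': P(ore) = 0.1·0.9435 / (0.1·0.9435 + 0.9·0.0565) ≈ 0.6500
After a geochemical assay='anomalous': P(ore) = 0.35·0.6500 / (0.35·0.6500 + 0.3·0.3500) ≈ 0.6842

0.684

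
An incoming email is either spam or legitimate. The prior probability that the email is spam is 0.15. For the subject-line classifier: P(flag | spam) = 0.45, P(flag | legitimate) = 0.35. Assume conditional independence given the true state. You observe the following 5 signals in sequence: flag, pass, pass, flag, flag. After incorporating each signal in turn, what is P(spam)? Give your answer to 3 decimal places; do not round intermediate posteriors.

0.212

Apply Bayes' rule sequentially, carrying P(spam) forward.
After 'flag': P(spam) = 0.45·0.1500 / (0.45·0.1500 + 0.35·0.8500) ≈ 0.1849
After 'pass': P(spam) = 0.55·0.1849 / (0.55·0.1849 + 0.65·0.8151) ≈ 0.1611
After 'pass': P(spam) = 0.55·0.1611 / (0.55·0.1611 + 0.65·0.8389) ≈ 0.1397
After 'flag': P(spam) = 0.45·0.1397 / (0.45·0.1397 + 0.35·0.8603) ≈ 0.1728
After 'flag': P(spam) = 0.45·0.1728 / (0.45·0.1728 + 0.35·0.8272) ≈ 0.2117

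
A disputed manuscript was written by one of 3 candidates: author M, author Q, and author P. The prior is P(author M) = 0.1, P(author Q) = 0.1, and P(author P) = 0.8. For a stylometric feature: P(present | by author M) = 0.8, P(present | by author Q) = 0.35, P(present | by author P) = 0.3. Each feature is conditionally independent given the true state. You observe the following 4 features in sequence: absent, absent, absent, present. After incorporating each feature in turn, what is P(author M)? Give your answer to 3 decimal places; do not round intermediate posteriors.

0.007

After 'absent': normaliser = 0.2·0.1000 + 0.65·0.1000 + 0.7·0.8000; P(author M) ≈ 0.0310, P(author Q) ≈ 0.1008, P(author P) ≈ 0.8682
After 'absent': normaliser = 0.2·0.0310 + 0.65·0.1008 + 0.7·0.8682; P(author M) ≈ 0.0091, P(author Q) ≈ 0.0964, P(author P) ≈ 0.8945
After 'absent': normaliser = 0.2·0.0091 + 0.65·0.0964 + 0.7·0.8945; P(author M) ≈ 0.0026, P(author Q) ≈ 0.0907, P(author P) ≈ 0.9066
After 'present': normaliser = 0.8·0.0026 + 0.35·0.0907 + 0.3·0.9066; P(author M) ≈ 0.0069, P(author Q) ≈ 0.1038, P(author P) ≈ 0.8893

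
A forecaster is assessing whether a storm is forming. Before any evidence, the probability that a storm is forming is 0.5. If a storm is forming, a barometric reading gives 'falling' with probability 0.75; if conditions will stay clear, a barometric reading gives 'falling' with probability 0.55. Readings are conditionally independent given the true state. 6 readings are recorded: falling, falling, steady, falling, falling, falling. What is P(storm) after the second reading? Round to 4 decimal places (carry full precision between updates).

0.6503

After 'falling': P(storm) = 0.75·0.5000 / (0.75·0.5000 + 0.55·0.5000) ≈ 0.5769
After 'falling': P(storm) = 0.75·0.5769 / (0.75·0.5769 + 0.55·0.4231) ≈ 0.6503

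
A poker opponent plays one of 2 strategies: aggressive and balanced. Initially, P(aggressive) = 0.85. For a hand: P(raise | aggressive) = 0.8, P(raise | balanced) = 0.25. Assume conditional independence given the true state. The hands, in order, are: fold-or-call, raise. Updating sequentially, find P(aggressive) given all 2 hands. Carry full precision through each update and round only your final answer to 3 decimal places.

After 'fold-or-call': P(aggressive) = 0.2·0.8500 / (0.2·0.8500 + 0.75·0.1500) ≈ 0.6018
After 'raise': P(aggressive) = 0.8·0.6018 / (0.8·0.6018 + 0.25·0.3982) ≈ 0.8286

0.829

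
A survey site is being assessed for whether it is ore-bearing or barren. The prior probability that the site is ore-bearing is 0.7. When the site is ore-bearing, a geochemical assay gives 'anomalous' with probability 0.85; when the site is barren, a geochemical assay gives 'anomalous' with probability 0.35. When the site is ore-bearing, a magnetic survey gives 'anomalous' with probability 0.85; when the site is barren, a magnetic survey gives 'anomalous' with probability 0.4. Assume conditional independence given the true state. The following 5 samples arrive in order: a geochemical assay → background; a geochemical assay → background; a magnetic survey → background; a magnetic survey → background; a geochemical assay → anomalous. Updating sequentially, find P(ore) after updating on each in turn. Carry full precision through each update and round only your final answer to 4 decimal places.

0.0185

After a geochemical assay='background': P(ore) = 0.15·0.7000 / (0.15·0.7000 + 0.65·0.3000) ≈ 0.3500
After a geochemical assay='background': P(ore) = 0.15·0.3500 / (0.15·0.3500 + 0.65·0.6500) ≈ 0.1105
After a magnetic survey='background': P(ore) = 0.15·0.1105 / (0.15·0.1105 + 0.6·0.8895) ≈ 0.0301
After a magnetic survey='background': P(ore) = 0.15·0.0301 / (0.15·0.0301 + 0.6·0.9699) ≈ 0.0077
After a geochemical assay='anomalous': P(ore) = 0.85·0.0077 / (0.85·0.0077 + 0.35·0.9923) ≈ 0.0185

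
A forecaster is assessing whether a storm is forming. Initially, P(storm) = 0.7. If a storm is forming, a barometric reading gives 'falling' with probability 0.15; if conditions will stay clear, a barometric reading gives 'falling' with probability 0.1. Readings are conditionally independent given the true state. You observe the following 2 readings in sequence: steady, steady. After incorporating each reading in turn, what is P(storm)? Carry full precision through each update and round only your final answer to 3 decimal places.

0.675

Each posterior becomes the prior for the next update.
After 'steady': P(storm) = 0.85·0.7000 / (0.85·0.7000 + 0.9·0.3000) ≈ 0.6879
After 'steady': P(storm) = 0.85·0.6879 / (0.85·0.6879 + 0.9·0.3121) ≈ 0.6755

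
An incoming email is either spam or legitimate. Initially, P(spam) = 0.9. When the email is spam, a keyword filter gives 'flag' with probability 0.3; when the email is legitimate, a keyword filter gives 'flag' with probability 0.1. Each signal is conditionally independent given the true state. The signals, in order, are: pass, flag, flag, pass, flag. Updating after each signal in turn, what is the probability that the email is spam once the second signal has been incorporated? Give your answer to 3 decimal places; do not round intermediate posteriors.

After 'pass': P(spam) = 0.7·0.9000 / (0.7·0.9000 + 0.9·0.1000) ≈ 0.8750
After 'flag': P(spam) = 0.3·0.8750 / (0.3·0.8750 + 0.1·0.1250) ≈ 0.9545

0.955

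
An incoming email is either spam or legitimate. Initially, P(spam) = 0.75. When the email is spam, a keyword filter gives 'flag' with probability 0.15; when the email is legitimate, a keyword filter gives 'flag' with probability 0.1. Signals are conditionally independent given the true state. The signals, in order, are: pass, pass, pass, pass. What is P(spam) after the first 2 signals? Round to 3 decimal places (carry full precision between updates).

After 'pass': P(spam) = 0.85·0.7500 / (0.85·0.7500 + 0.9·0.2500) ≈ 0.7391
After 'pass': P(spam) = 0.85·0.7391 / (0.85·0.7391 + 0.9·0.2609) ≈ 0.7280

0.728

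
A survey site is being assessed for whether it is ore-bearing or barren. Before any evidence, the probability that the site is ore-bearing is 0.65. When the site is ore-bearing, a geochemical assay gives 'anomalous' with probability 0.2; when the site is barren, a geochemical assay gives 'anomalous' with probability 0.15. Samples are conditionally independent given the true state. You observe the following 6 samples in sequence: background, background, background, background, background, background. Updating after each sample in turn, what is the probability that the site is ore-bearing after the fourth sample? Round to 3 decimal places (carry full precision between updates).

0.593

After 'background': P(ore) = 0.8·0.6500 / (0.8·0.6500 + 0.85·0.3500) ≈ 0.6361
After 'background': P(ore) = 0.8·0.6361 / (0.8·0.6361 + 0.85·0.3639) ≈ 0.6219
After 'background': P(ore) = 0.8·0.6219 / (0.8·0.6219 + 0.85·0.3781) ≈ 0.6076
After 'background': P(ore) = 0.8·0.6076 / (0.8·0.6076 + 0.85·0.3924) ≈ 0.5930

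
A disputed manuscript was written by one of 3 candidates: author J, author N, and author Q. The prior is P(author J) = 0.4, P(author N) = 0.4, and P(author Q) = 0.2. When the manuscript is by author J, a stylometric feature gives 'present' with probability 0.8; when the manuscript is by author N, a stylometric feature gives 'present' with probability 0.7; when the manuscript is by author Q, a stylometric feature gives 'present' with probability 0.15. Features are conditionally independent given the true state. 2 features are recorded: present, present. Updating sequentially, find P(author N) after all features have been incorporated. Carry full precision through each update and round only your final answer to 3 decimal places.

0.429

After 'present': normaliser = 0.8·0.4000 + 0.7·0.4000 + 0.15·0.2000; P(author J) ≈ 0.5079, P(author N) ≈ 0.4444, P(author Q) ≈ 0.0476
After 'present': normaliser = 0.8·0.5079 + 0.7·0.4444 + 0.15·0.0476; P(author J) ≈ 0.5608, P(author N) ≈ 0.4294, P(author Q) ≈ 0.0099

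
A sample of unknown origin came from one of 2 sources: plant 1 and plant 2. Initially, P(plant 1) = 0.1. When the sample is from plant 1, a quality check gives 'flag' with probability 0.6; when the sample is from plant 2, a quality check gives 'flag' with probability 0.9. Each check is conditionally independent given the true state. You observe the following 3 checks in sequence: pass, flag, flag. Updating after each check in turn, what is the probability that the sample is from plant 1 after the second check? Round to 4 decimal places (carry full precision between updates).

0.2286

After 'pass': P(plant 1) = 0.4·0.1000 / (0.4·0.1000 + 0.1·0.9000) ≈ 0.3077
After 'flag': P(plant 1) = 0.6·0.3077 / (0.6·0.3077 + 0.9·0.6923) ≈ 0.2286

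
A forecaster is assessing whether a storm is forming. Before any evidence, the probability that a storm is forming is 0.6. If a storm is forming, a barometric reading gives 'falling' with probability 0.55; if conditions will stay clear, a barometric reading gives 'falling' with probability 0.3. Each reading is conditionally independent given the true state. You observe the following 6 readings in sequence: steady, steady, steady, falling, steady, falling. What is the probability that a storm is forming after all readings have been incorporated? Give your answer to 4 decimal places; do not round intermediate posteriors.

After 'steady': P(storm) = 0.45·0.6000 / (0.45·0.6000 + 0.7·0.4000) ≈ 0.4909
After 'steady': P(storm) = 0.45·0.4909 / (0.45·0.4909 + 0.7·0.5091) ≈ 0.3827
After 'steady': P(storm) = 0.45·0.3827 / (0.45·0.3827 + 0.7·0.6173) ≈ 0.2850
After 'falling': P(storm) = 0.55·0.2850 / (0.55·0.2850 + 0.3·0.7150) ≈ 0.4222
After 'steady': P(storm) = 0.45·0.4222 / (0.45·0.4222 + 0.7·0.5778) ≈ 0.3196
After 'falling': P(storm) = 0.55·0.3196 / (0.55·0.3196 + 0.3·0.6804) ≈ 0.4627

0.4627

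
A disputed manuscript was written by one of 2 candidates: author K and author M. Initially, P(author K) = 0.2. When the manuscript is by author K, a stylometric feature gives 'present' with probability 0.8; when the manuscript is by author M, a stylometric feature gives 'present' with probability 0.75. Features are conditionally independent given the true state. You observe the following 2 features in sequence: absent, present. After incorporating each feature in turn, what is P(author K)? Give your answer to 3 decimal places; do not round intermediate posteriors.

0.176

After 'absent': P(author K) = 0.2·0.2000 / (0.2·0.2000 + 0.25·0.8000) ≈ 0.1667
After 'present': P(author K) = 0.8·0.1667 / (0.8·0.1667 + 0.75·0.8333) ≈ 0.1758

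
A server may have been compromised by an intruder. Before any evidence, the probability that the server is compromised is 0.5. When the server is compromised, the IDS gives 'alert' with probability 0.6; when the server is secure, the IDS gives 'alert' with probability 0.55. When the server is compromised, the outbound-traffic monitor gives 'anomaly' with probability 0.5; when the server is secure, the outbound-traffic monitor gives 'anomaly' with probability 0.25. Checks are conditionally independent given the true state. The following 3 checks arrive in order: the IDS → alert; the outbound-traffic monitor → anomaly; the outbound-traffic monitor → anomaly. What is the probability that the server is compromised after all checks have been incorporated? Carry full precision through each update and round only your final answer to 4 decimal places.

0.8136

After the IDS='alert': P(compromised) = 0.6·0.5000 / (0.6·0.5000 + 0.55·0.5000) ≈ 0.5217
After the outbound-traffic monitor='anomaly': P(compromised) = 0.5·0.5217 / (0.5·0.5217 + 0.25·0.4783) ≈ 0.6857
After the outbound-traffic monitor='anomaly': P(compromised) = 0.5·0.6857 / (0.5·0.6857 + 0.25·0.3143) ≈ 0.8136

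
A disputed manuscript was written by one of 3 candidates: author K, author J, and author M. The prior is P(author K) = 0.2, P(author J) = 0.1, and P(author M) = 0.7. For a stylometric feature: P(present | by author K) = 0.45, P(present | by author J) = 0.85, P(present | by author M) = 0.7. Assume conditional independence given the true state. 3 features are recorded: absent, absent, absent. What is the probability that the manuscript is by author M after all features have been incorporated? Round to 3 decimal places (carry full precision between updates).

0.360

Apply Bayes' rule sequentially, carrying P(author M) forward.
After 'absent': normaliser = 0.55·0.2000 + 0.15·0.1000 + 0.3·0.7000; P(author K) ≈ 0.3284, P(author J) ≈ 0.0448, P(author M) ≈ 0.6269
After 'absent': normaliser = 0.55·0.3284 + 0.15·0.0448 + 0.3·0.6269; P(author K) ≈ 0.4811, P(author J) ≈ 0.0179, P(author M) ≈ 0.5010
After 'absent': normaliser = 0.55·0.4811 + 0.15·0.0179 + 0.3·0.5010; P(author K) ≈ 0.6337, P(author J) ≈ 0.0064, P(author M) ≈ 0.3599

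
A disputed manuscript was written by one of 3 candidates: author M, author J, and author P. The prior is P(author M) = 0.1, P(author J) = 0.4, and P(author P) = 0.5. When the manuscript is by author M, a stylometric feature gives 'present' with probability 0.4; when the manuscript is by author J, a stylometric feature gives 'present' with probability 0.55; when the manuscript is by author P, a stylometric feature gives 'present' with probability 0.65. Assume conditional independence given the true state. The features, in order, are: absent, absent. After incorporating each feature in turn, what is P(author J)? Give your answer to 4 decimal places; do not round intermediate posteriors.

0.4544

After 'absent': normaliser = 0.6·0.1000 + 0.45·0.4000 + 0.35·0.5000; P(author M) ≈ 0.1446, P(author J) ≈ 0.4337, P(author P) ≈ 0.4217
After 'absent': normaliser = 0.6·0.1446 + 0.45·0.4337 + 0.35·0.4217; P(author M) ≈ 0.2020, P(author J) ≈ 0.4544, P(author P) ≈ 0.3436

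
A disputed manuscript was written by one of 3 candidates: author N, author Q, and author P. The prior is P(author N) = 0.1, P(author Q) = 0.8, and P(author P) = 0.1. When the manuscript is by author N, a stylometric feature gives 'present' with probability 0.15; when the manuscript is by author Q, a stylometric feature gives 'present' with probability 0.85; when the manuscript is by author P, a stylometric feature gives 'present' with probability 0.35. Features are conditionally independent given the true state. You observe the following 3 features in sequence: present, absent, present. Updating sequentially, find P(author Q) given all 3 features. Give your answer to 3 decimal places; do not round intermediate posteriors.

0.898

Each posterior becomes the prior for the next update.
After 'present': normaliser = 0.15·0.1000 + 0.85·0.8000 + 0.35·0.1000; P(author N) ≈ 0.0205, P(author Q) ≈ 0.9315, P(author P) ≈ 0.0479
After 'absent': normaliser = 0.85·0.0205 + 0.15·0.9315 + 0.65·0.0479; P(author N) ≈ 0.0927, P(author Q) ≈ 0.7418, P(author P) ≈ 0.1655
After 'present': normaliser = 0.15·0.0927 + 0.85·0.7418 + 0.35·0.1655; P(author N) ≈ 0.0198, P(author Q) ≈ 0.8977, P(author P) ≈ 0.0824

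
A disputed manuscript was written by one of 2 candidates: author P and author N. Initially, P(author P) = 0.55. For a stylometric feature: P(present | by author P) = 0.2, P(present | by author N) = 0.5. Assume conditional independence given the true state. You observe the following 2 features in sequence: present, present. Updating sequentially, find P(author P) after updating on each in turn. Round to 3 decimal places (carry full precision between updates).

After 'present': P(author P) = 0.2·0.5500 / (0.2·0.5500 + 0.5·0.4500) ≈ 0.3284
After 'present': P(author P) = 0.2·0.3284 / (0.2·0.3284 + 0.5·0.6716) ≈ 0.1636

0.164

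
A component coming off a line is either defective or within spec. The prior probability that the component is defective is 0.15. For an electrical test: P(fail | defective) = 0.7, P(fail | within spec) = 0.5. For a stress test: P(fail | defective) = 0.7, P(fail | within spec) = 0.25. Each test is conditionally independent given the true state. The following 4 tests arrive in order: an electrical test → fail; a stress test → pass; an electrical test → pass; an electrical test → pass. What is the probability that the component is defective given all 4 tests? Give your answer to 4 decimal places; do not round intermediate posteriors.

After an electrical test='fail': P(defective) = 0.7·0.1500 / (0.7·0.1500 + 0.5·0.8500) ≈ 0.1981
After a stress test='pass': P(defective) = 0.3·0.1981 / (0.3·0.1981 + 0.75·0.8019) ≈ 0.0899
After an electrical test='pass': P(defective) = 0.3·0.0899 / (0.3·0.0899 + 0.5·0.9101) ≈ 0.0560
After an electrical test='pass': P(defective) = 0.3·0.0560 / (0.3·0.0560 + 0.5·0.9440) ≈ 0.0344

0.0344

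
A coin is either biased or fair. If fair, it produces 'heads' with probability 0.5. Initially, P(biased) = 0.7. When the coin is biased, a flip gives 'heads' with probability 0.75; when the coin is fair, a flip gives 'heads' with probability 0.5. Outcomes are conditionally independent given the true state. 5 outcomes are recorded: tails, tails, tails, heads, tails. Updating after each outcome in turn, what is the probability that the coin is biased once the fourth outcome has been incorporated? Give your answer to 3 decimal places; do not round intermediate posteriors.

0.304

After 'tails': P(biased) = 0.25·0.7000 / (0.25·0.7000 + 0.5·0.3000) ≈ 0.5385
After 'tails': P(biased) = 0.25·0.5385 / (0.25·0.5385 + 0.5·0.4615) ≈ 0.3684
After 'tails': P(biased) = 0.25·0.3684 / (0.25·0.3684 + 0.5·0.6316) ≈ 0.2258
After 'heads': P(biased) = 0.75·0.2258 / (0.75·0.2258 + 0.5·0.7742) ≈ 0.3043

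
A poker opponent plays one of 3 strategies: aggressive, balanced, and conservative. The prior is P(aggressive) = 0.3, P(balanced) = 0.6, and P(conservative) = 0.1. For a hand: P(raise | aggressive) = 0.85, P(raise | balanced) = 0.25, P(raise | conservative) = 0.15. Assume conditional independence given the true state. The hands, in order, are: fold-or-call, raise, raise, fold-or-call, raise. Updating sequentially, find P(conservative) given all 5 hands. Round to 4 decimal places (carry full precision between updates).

0.0252

After 'fold-or-call': normaliser = 0.15·0.3000 + 0.75·0.6000 + 0.85·0.1000; P(aggressive) ≈ 0.0776, P(balanced) ≈ 0.7759, P(conservative) ≈ 0.1466
After 'raise': normaliser = 0.85·0.0776 + 0.25·0.7759 + 0.15·0.1466; P(aggressive) ≈ 0.2339, P(balanced) ≈ 0.6881, P(conservative) ≈ 0.0780
After 'raise': normaliser = 0.85·0.2339 + 0.25·0.6881 + 0.15·0.0780; P(aggressive) ≈ 0.5198, P(balanced) ≈ 0.4496, P(conservative) ≈ 0.0306
After 'fold-or-call': normaliser = 0.15·0.5198 + 0.75·0.4496 + 0.85·0.0306; P(aggressive) ≈ 0.1767, P(balanced) ≈ 0.7644, P(conservative) ≈ 0.0589
After 'raise': normaliser = 0.85·0.1767 + 0.25·0.7644 + 0.15·0.0589; P(aggressive) ≈ 0.4290, P(balanced) ≈ 0.5458, P(conservative) ≈ 0.0252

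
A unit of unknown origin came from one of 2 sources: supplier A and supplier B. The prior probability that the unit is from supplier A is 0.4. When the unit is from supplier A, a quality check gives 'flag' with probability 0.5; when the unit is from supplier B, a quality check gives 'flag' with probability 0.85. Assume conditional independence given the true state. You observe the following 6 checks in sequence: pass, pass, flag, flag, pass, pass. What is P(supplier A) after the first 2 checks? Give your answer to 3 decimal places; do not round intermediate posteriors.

0.881

After 'pass': P(supplier A) = 0.5·0.4000 / (0.5·0.4000 + 0.15·0.6000) ≈ 0.6897
After 'pass': P(supplier A) = 0.5·0.6897 / (0.5·0.6897 + 0.15·0.3103) ≈ 0.8811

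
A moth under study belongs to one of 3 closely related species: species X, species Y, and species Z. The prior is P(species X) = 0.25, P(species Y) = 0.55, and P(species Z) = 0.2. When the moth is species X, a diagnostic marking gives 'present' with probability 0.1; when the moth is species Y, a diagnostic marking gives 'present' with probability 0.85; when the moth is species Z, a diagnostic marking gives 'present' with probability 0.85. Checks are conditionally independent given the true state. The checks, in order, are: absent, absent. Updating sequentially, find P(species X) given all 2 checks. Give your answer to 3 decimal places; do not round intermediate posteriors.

After 'absent': normaliser = 0.9·0.2500 + 0.15·0.5500 + 0.15·0.2000; P(species X) ≈ 0.6667, P(species Y) ≈ 0.2444, P(species Z) ≈ 0.0889
After 'absent': normaliser = 0.9·0.6667 + 0.15·0.2444 + 0.15·0.0889; P(species X) ≈ 0.9231, P(species Y) ≈ 0.0564, P(species Z) ≈ 0.0205

0.923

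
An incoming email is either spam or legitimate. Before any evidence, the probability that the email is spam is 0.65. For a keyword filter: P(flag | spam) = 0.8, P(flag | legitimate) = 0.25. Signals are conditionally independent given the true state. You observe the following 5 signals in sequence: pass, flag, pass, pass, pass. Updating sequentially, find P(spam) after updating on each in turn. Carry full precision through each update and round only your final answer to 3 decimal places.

0.029

After 'pass': P(spam) = 0.2·0.6500 / (0.2·0.6500 + 0.75·0.3500) ≈ 0.3312
After 'flag': P(spam) = 0.8·0.3312 / (0.8·0.3312 + 0.25·0.6688) ≈ 0.6131
After 'pass': P(spam) = 0.2·0.6131 / (0.2·0.6131 + 0.75·0.3869) ≈ 0.2971
After 'pass': P(spam) = 0.2·0.2971 / (0.2·0.2971 + 0.75·0.7029) ≈ 0.1013
After 'pass': P(spam) = 0.2·0.1013 / (0.2·0.1013 + 0.75·0.8987) ≈ 0.0292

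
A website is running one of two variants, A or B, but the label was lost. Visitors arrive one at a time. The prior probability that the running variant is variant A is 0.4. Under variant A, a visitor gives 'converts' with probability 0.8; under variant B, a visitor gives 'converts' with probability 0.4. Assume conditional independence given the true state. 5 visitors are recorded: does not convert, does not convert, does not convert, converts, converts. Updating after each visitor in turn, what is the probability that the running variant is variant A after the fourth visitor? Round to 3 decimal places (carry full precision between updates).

0.047

After 'does not convert': P(A) = 0.2·0.4000 / (0.2·0.4000 + 0.6·0.6000) ≈ 0.1818
After 'does not convert': P(A) = 0.2·0.1818 / (0.2·0.1818 + 0.6·0.8182) ≈ 0.0690
After 'does not convert': P(A) = 0.2·0.0690 / (0.2·0.0690 + 0.6·0.9310) ≈ 0.0241
After 'converts': P(A) = 0.8·0.0241 / (0.8·0.0241 + 0.4·0.9759) ≈ 0.0471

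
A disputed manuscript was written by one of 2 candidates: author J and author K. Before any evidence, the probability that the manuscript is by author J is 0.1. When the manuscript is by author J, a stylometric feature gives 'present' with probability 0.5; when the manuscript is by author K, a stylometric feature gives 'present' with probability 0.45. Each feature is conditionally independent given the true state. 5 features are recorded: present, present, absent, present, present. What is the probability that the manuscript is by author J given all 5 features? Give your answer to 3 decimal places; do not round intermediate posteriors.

After 'present': P(author J) = 0.5·0.1000 / (0.5·0.1000 + 0.45·0.9000) ≈ 0.1099
After 'present': P(author J) = 0.5·0.1099 / (0.5·0.1099 + 0.45·0.8901) ≈ 0.1206
After 'absent': P(author J) = 0.5·0.1206 / (0.5·0.1206 + 0.55·0.8794) ≈ 0.1109
After 'present': P(author J) = 0.5·0.1109 / (0.5·0.1109 + 0.45·0.8891) ≈ 0.1217
After 'present': P(author J) = 0.5·0.1217 / (0.5·0.1217 + 0.45·0.8783) ≈ 0.1334

0.133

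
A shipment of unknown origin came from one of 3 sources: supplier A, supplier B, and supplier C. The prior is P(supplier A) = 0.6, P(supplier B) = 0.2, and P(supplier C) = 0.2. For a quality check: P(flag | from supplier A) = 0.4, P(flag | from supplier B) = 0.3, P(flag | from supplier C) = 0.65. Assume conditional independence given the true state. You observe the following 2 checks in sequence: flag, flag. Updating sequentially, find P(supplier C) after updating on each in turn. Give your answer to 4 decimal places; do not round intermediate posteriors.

0.4257

After 'flag': normaliser = 0.4·0.6000 + 0.3·0.2000 + 0.65·0.2000; P(supplier A) ≈ 0.5581, P(supplier B) ≈ 0.1395, P(supplier C) ≈ 0.3023
After 'flag': normaliser = 0.4·0.5581 + 0.3·0.1395 + 0.65·0.3023; P(supplier A) ≈ 0.4836, P(supplier B) ≈ 0.0907, P(supplier C) ≈ 0.4257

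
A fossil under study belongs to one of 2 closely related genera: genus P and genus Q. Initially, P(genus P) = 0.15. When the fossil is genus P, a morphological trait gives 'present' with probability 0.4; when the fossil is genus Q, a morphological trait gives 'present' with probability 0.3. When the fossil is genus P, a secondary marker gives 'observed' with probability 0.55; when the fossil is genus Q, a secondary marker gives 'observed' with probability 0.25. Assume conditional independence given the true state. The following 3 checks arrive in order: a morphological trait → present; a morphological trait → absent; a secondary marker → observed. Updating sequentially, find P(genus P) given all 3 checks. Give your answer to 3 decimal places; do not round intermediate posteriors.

After a morphological trait='present': P(genus P) = 0.4·0.1500 / (0.4·0.1500 + 0.3·0.8500) ≈ 0.1905
After a morphological trait='absent': P(genus P) = 0.6·0.1905 / (0.6·0.1905 + 0.7·0.8095) ≈ 0.1678
After a secondary marker='observed': P(genus P) = 0.55·0.1678 / (0.55·0.1678 + 0.25·0.8322) ≈ 0.3073

0.307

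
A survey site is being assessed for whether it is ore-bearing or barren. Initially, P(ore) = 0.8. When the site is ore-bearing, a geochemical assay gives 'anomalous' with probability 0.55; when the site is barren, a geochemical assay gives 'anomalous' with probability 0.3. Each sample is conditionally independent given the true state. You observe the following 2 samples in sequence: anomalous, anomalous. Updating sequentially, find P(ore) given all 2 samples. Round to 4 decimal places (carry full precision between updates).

Apply Bayes' rule sequentially, carrying P(ore) forward.
After 'anomalous': P(ore) = 0.55·0.8000 / (0.55·0.8000 + 0.3·0.2000) ≈ 0.8800
After 'anomalous': P(ore) = 0.55·0.8800 / (0.55·0.8800 + 0.3·0.1200) ≈ 0.9308

0.9308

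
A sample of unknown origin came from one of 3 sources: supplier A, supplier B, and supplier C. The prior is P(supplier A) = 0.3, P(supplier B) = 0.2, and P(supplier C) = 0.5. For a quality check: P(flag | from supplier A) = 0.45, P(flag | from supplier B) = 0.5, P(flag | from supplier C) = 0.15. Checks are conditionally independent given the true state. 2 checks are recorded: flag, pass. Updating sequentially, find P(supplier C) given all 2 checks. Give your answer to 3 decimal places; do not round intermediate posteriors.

After 'flag': normaliser = 0.45·0.3000 + 0.5·0.2000 + 0.15·0.5000; P(supplier A) ≈ 0.4355, P(supplier B) ≈ 0.3226, P(supplier C) ≈ 0.2419
After 'pass': normaliser = 0.55·0.4355 + 0.5·0.3226 + 0.85·0.2419; P(supplier A) ≈ 0.3949, P(supplier B) ≈ 0.2660, P(supplier C) ≈ 0.3391

0.339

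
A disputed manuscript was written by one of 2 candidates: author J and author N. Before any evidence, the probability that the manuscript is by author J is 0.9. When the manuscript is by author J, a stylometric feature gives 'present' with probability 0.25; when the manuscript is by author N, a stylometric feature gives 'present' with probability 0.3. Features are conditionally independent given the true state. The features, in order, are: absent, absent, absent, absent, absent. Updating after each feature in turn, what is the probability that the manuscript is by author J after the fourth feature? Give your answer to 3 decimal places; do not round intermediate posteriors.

After 'absent': P(author J) = 0.75·0.9000 / (0.75·0.9000 + 0.7·0.1000) ≈ 0.9060
After 'absent': P(author J) = 0.75·0.9060 / (0.75·0.9060 + 0.7·0.0940) ≈ 0.9118
After 'absent': P(author J) = 0.75·0.9118 / (0.75·0.9118 + 0.7·0.0882) ≈ 0.9171
After 'absent': P(author J) = 0.75·0.9171 / (0.75·0.9171 + 0.7·0.0829) ≈ 0.9222

0.922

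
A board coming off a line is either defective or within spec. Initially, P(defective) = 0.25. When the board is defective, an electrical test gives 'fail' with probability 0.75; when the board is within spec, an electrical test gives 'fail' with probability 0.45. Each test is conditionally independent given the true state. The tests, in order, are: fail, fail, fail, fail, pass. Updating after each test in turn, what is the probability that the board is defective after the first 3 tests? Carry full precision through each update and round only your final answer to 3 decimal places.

After 'fail': P(defective) = 0.75·0.2500 / (0.75·0.2500 + 0.45·0.7500) ≈ 0.3571
After 'fail': P(defective) = 0.75·0.3571 / (0.75·0.3571 + 0.45·0.6429) ≈ 0.4808
After 'fail': P(defective) = 0.75·0.4808 / (0.75·0.4808 + 0.45·0.5192) ≈ 0.6068

0.607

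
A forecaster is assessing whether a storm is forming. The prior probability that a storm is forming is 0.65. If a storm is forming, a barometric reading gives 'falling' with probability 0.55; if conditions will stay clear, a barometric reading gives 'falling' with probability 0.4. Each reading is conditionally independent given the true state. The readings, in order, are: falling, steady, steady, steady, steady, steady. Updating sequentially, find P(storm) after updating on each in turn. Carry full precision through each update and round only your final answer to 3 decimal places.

After 'falling': P(storm) = 0.55·0.6500 / (0.55·0.6500 + 0.4·0.3500) ≈ 0.7186
After 'steady': P(storm) = 0.45·0.7186 / (0.45·0.7186 + 0.6·0.2814) ≈ 0.6570
After 'steady': P(storm) = 0.45·0.6570 / (0.45·0.6570 + 0.6·0.3430) ≈ 0.5896
After 'steady': P(storm) = 0.45·0.5896 / (0.45·0.5896 + 0.6·0.4104) ≈ 0.5186
After 'steady': P(storm) = 0.45·0.5186 / (0.45·0.5186 + 0.6·0.4814) ≈ 0.4469
After 'steady': P(storm) = 0.45·0.4469 / (0.45·0.4469 + 0.6·0.5531) ≈ 0.3773

0.377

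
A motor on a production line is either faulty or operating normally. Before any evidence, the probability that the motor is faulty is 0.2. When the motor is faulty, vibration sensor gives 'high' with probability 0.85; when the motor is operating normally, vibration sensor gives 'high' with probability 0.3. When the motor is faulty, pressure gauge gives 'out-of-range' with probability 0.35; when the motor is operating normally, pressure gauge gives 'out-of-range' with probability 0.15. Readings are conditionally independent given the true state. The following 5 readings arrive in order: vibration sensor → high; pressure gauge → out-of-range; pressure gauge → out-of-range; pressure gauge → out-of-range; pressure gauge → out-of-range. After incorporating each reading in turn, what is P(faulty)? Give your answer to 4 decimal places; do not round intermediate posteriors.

After vibration sensor='high': P(faulty) = 0.85·0.2000 / (0.85·0.2000 + 0.3·0.8000) ≈ 0.4146
After pressure gauge='out-of-range': P(faulty) = 0.35·0.4146 / (0.35·0.4146 + 0.15·0.5854) ≈ 0.6230
After pressure gauge='out-of-range': P(faulty) = 0.35·0.6230 / (0.35·0.6230 + 0.15·0.3770) ≈ 0.7941
After pressure gauge='out-of-range': P(faulty) = 0.35·0.7941 / (0.35·0.7941 + 0.15·0.2059) ≈ 0.9000
After pressure gauge='out-of-range': P(faulty) = 0.35·0.9000 / (0.35·0.9000 + 0.15·0.1000) ≈ 0.9545

0.9545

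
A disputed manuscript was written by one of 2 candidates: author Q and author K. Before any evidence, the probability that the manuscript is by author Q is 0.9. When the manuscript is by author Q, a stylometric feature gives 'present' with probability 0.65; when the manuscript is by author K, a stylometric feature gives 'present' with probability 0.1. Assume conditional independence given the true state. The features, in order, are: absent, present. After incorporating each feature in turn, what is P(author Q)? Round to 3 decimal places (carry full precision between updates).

0.958

Apply Bayes' rule sequentially, carrying P(author Q) forward.
After 'absent': P(author Q) = 0.35·0.9000 / (0.35·0.9000 + 0.9·0.1000) ≈ 0.7778
After 'present': P(author Q) = 0.65·0.7778 / (0.65·0.7778 + 0.1·0.2222) ≈ 0.9579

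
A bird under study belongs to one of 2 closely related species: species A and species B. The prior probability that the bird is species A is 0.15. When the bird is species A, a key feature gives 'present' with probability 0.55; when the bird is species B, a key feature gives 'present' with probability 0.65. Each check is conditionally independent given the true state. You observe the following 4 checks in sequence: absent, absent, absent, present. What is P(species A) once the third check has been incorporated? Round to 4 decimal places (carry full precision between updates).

0.2728

After 'absent': P(species A) = 0.45·0.1500 / (0.45·0.1500 + 0.35·0.8500) ≈ 0.1849
After 'absent': P(species A) = 0.45·0.1849 / (0.45·0.1849 + 0.35·0.8151) ≈ 0.2258
After 'absent': P(species A) = 0.45·0.2258 / (0.45·0.2258 + 0.35·0.7742) ≈ 0.2728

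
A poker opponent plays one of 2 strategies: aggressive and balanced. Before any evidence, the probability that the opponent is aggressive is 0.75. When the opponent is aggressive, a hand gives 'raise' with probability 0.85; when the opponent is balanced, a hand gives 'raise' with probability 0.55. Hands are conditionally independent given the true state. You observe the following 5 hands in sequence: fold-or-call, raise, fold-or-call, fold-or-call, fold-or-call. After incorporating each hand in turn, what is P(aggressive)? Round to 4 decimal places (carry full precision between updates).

0.0541

After 'fold-or-call': P(aggressive) = 0.15·0.7500 / (0.15·0.7500 + 0.45·0.2500) ≈ 0.5000
After 'raise': P(aggressive) = 0.85·0.5000 / (0.85·0.5000 + 0.55·0.5000) ≈ 0.6071
After 'fold-or-call': P(aggressive) = 0.15·0.6071 / (0.15·0.6071 + 0.45·0.3929) ≈ 0.3400
After 'fold-or-call': P(aggressive) = 0.15·0.3400 / (0.15·0.3400 + 0.45·0.6600) ≈ 0.1466
After 'fold-or-call': P(aggressive) = 0.15·0.1466 / (0.15·0.1466 + 0.45·0.8534) ≈ 0.0541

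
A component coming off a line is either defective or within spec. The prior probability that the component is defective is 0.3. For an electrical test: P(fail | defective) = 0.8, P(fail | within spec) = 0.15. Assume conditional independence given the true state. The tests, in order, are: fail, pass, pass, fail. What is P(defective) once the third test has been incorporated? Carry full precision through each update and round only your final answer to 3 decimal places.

0.112

After 'fail': P(defective) = 0.8·0.3000 / (0.8·0.3000 + 0.15·0.7000) ≈ 0.6957
After 'pass': P(defective) = 0.2·0.6957 / (0.2·0.6957 + 0.85·0.3043) ≈ 0.3497
After 'pass': P(defective) = 0.2·0.3497 / (0.2·0.3497 + 0.85·0.6503) ≈ 0.1123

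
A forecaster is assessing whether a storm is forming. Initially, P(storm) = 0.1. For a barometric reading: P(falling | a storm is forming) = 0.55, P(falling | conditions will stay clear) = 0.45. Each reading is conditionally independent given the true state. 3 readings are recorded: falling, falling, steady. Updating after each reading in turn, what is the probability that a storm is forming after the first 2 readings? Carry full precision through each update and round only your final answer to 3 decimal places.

After 'falling': P(storm) = 0.55·0.1000 / (0.55·0.1000 + 0.45·0.9000) ≈ 0.1196
After 'falling': P(storm) = 0.55·0.1196 / (0.55·0.1196 + 0.45·0.8804) ≈ 0.1424

0.142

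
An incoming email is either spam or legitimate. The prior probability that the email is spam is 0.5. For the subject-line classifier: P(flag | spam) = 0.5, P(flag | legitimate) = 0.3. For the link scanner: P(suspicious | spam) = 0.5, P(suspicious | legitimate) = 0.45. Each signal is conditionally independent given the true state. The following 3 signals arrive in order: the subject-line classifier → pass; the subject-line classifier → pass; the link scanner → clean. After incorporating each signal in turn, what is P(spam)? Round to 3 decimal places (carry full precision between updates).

0.317

Apply Bayes' rule sequentially, carrying P(spam) forward.
After the subject-line classifier='pass': P(spam) = 0.5·0.5000 / (0.5·0.5000 + 0.7·0.5000) ≈ 0.4167
After the subject-line classifier='pass': P(spam) = 0.5·0.4167 / (0.5·0.4167 + 0.7·0.5833) ≈ 0.3378
After the link scanner='clean': P(spam) = 0.5·0.3378 / (0.5·0.3378 + 0.55·0.6622) ≈ 0.3169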